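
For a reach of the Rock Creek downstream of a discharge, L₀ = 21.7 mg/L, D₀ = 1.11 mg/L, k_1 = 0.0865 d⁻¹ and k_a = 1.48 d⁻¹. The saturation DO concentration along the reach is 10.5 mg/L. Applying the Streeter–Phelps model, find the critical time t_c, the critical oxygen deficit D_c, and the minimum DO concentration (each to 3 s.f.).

t_c ≈ 0.791 d; D_c ≈ 1.18 mg/L; min DO ≈ 9.32 mg/L

At the critical point dD/dt = 0, so k_1 L₀ e^(−k_1 t) = k_a D. Substituting D(t) from the Streeter–Phelps equation and solving for t gives
t_c = ln[(k_a/k_1)(1 − D₀(k_a−k_1)/(k_1 L₀))] / (k_a−k_1).
Here k_a−k_1 = 1.393 d⁻¹ and 1 − D₀(k_a−k_1)/(k_1 L₀) = 1 − 1.11×1.393/(0.0865×21.7) = 0.1759, so
t_c = ln(17.11 × 0.1759) / 1.393 = 1.102 / 1.393 = 0.7909 d.
L(t_c) = L₀ e^(−k_1 t_c) = 21.7 × 0.9339 = 20.27 mg/L, and at the critical point k_a D_c = k_1 L, so D_c = (0.0865/1.48) × 20.27 = 1.184 mg/L.
Minimum DO = C_s − D_c = 10.5 − 1.184 = 9.316 mg/L.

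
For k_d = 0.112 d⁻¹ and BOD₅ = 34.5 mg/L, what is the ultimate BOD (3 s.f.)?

BOD₅ = L₀(1 − e^(−5k_d)) ⇒ L₀ = BOD₅ / (1 − e^(−5×0.112))
= 34.5 / (1 − 0.5712) = 34.5 / 0.4288 = 80.46 mg/L.

L₀ ≈ 80.5 mg/L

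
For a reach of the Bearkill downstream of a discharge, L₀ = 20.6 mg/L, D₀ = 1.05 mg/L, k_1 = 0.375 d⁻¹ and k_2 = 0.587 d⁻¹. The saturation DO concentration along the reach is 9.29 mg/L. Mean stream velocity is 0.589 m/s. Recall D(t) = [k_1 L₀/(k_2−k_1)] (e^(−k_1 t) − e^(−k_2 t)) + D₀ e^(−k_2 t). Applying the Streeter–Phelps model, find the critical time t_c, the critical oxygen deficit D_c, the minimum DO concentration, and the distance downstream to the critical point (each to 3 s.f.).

t_c ≈ 1.98 d; D_c ≈ 6.27 mg/L; min DO ≈ 3.02 mg/L; x_c ≈ 101 km

At the critical point dD/dt = 0, so k_1 L₀ e^(−k_1 t) = k_2 D. Substituting D(t) from the Streeter–Phelps equation and solving for t gives
t_c = ln[(k_2/k_1)(1 − D₀(k_2−k_1)/(k_1 L₀))] / (k_2−k_1).
Here k_2−k_1 = 0.2120 d⁻¹ and 1 − D₀(k_2−k_1)/(k_1 L₀) = 1 − 1.05×0.2120/(0.375×20.6) = 0.9712, so
t_c = ln(1.565 × 0.9712) / 0.2120 = 0.4189 / 0.2120 = 1.976 d.
L(t_c) = L₀ e^(−k_1 t_c) = 20.6 × 0.4767 = 9.820 mg/L, and at the critical point k_2 D_c = k_1 L, so D_c = (0.375/0.587) × 9.820 = 6.273 mg/L.
Minimum DO = C_s − D_c = 9.29 − 6.273 = 3.017 mg/L.
x_c = v t_c = 0.589 m/s × 1.976 d × 86400 s/d = 100500 m ≈ 101 km.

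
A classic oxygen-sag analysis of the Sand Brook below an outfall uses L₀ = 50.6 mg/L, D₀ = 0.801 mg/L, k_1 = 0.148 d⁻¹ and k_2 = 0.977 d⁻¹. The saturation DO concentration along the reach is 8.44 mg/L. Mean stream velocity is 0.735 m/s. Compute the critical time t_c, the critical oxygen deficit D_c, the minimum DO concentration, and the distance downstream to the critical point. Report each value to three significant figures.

t_c = [1/(k_2−k_1)] ln[(k_2/k_1)(1 − D₀(k_2−k_1)/(k_1 L₀))]
= [1/(0.977−0.148)] ln[(0.977/0.148)(1 − 0.801×0.8290/(0.148×50.6))]
= (1/0.8290) ln[6.601 × 0.9113] = 1.206 × ln(6.016) = 1.206 × 1.794 = 2.165 d.
L(t_c) = L₀ e^(−k_1 t_c) = 50.6 × 0.7259 = 36.73 mg/L, and at the critical point k_2 D_c = k_1 L, so D_c = (0.148/0.977) × 36.73 = 5.564 mg/L.
Minimum DO = C_s − D_c = 8.44 − 5.564 = 2.876 mg/L.
x_c = v t_c = 0.735 m/s × 2.165 d × 86400 s/d = 137500 m ≈ 137 km.

t_c ≈ 2.16 d; D_c ≈ 5.56 mg/L; min DO ≈ 2.88 mg/L; x_c ≈ 137 km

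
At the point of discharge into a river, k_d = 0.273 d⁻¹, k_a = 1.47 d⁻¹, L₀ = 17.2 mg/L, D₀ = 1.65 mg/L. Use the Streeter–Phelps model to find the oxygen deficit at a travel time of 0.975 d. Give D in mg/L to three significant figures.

k_d L₀/(k_a−k_d) = 0.273×17.2/(1.47−0.273) = 4.696/1.197 = 3.923 mg/L.
e^(−k_d t) = e^(−0.273×0.9750) = 0.7663; e^(−k_a t) = e^(−1.47×0.9750) = 0.2385.
D = 3.923 × (0.7663 − 0.2385) + 1.65 × 0.2385 = 2.070 + 0.3936 = 2.464 mg/L.

D ≈ 2.46 mg/L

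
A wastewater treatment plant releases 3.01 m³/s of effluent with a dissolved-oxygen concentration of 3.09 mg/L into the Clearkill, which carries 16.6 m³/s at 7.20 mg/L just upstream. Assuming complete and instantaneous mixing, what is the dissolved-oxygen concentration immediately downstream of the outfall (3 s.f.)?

6.57 mg/L

Flow-weighted mixing: C = (Q_r C_r + Q_w C_w)/(Q_r + Q_w)
= (16.6×7.20 + 3.01×3.09)/(16.6 + 3.01) = 128.8/19.61 = 6.569 mg/L.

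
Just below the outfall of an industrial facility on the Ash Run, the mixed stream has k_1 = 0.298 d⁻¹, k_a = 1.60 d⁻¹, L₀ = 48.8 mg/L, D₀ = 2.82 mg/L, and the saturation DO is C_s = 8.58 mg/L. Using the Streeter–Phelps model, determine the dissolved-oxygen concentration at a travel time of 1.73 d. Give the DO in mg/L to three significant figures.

DO ≈ 2.43 mg/L

k_1 L₀/(k_a−k_1) = 0.298×48.8/(1.60−0.298) = 14.54/1.302 = 11.17 mg/L.
e^(−k_1 t) = e^(−0.298×1.730) = 0.5972; e^(−k_a t) = e^(−1.60×1.730) = 0.06279.
D = 11.17 × (0.5972 − 0.06279) + 2.82 × 0.06279 = 5.969 + 0.1771 = 6.146 mg/L.
DO = C_s − D = 8.58 − 6.146 = 2.434 mg/L.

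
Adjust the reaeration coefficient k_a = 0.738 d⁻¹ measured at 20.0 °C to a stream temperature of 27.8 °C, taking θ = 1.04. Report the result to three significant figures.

k_a(T₂) = k_a(T₁) · θ^(T₂−T₁) = 0.738 × 1.04^(27.8−20.0)
= 0.738 × 1.04^7.80 = 0.738 × 1.358 = 1.002 d⁻¹.

k_a ≈ 1.00 d⁻¹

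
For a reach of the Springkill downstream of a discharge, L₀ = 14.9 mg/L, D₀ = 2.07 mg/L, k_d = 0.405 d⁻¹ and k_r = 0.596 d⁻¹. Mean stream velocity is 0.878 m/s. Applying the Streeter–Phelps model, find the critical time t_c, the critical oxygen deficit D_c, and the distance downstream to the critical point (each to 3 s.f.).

t_c = [1/(k_r−k_d)] ln[(k_r/k_d)(1 − D₀(k_r−k_d)/(k_d L₀))]
= [1/(0.596−0.405)] ln[(0.596/0.405)(1 − 2.07×0.1910/(0.405×14.9))]
= (1/0.1910) ln[1.472 × 0.9345] = 5.236 × ln(1.375) = 5.236 × 0.3186 = 1.668 d.
D_c = (k_d/k_r) L₀ e^(−k_d t_c) = (0.405/0.596) × 14.9 × e^(−0.405×1.668) = 0.6795 × 14.9 × 0.5089 = 5.152 mg/L.
x_c = v t_c = 0.878 m/s × 1.668 d × 86400 s/d = 126500 m ≈ 127 km.

t_c ≈ 1.67 d; D_c ≈ 5.15 mg/L; x_c ≈ 127 km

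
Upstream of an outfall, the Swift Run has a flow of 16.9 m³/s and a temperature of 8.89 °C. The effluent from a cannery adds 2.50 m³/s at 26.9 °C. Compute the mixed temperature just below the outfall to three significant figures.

Flow-weighted mixing: C = (Q_r C_r + Q_w C_w)/(Q_r + Q_w)
= (16.9×8.89 + 2.50×26.9)/(16.9 + 2.50) = 217.5/19.40 = 11.21 °C.

11.2 °C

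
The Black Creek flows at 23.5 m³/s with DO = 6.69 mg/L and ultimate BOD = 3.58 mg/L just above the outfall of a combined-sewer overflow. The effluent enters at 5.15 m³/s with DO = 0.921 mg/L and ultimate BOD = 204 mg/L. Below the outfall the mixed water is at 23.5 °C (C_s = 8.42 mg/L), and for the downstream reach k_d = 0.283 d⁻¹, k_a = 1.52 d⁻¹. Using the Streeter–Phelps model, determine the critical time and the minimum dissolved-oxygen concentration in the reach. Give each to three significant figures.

t_c ≈ 1.06 d; minimum DO ≈ 2.96 mg/L

Mixed DO = (23.5×6.69 + 5.15×0.921)/(23.5+5.15) = 162.0/28.65 = 5.653 mg/L.
Mixed L₀ = (23.5×3.58 + 5.15×204)/(28.65) = 1135/28.65 = 39.61 mg/L.
Initial deficit D₀ = C_s − DO₀ = 8.42 − 5.653 = 2.767 mg/L.
t_c = (1/1.237) ln[(1.52/0.283)(1 − 2.767×1.237/(0.283×39.61))] = 0.8084 × ln(3.731) = 1.064 d.
D_c = (0.283/1.52) × 39.61 × e^(−0.283×1.064) = 0.1862 × 39.61 × 0.7399 = 5.456 mg/L.
Minimum DO = 8.42 − 5.456 = 2.964 mg/L.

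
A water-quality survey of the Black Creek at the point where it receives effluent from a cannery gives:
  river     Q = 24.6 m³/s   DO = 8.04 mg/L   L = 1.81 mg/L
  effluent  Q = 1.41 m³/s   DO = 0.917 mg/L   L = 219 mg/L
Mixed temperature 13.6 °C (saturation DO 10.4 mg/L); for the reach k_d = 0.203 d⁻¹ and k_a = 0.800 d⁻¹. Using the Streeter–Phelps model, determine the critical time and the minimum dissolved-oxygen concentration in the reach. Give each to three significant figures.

Mixed DO = (24.6×8.04 + 1.41×0.917)/(24.6+1.41) = 199.1/26.01 = 7.654 mg/L.
Mixed L₀ = (24.6×1.81 + 1.41×219)/(26.01) = 353.3/26.01 = 13.58 mg/L.
Initial deficit D₀ = C_s − DO₀ = 10.4 − 7.654 = 2.746 mg/L.
t_c = (1/0.5970) ln[(0.800/0.203)(1 − 2.746×0.5970/(0.203×13.58))] = 1.675 × ln(1.598) = 0.7851 d.
D_c = (0.203/0.800) × 13.58 × e^(−0.203×0.7851) = 0.2537 × 13.58 × 0.8527 = 2.939 mg/L.
Minimum DO = 10.4 − 2.939 = 7.461 mg/L.

t_c ≈ 0.785 d; minimum DO ≈ 7.46 mg/L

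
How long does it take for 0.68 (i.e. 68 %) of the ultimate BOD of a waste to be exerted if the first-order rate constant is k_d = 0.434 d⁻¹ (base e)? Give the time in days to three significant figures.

t ≈ 2.63 d

y/L₀ = 1 − e^(−k_d t) = 0.68 ⇒ e^(−k_d t) = 0.320
t = −ln(0.320) / 0.434 = 1.139 / 0.434 = 2.625 d.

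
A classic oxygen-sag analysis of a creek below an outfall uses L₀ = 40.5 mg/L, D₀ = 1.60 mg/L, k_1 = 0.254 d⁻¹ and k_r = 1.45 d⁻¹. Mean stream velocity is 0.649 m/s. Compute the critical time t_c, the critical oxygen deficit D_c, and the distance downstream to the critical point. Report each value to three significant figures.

At the critical point dD/dt = 0, so k_1 L₀ e^(−k_1 t) = k_r D. Substituting D(t) from the Streeter–Phelps equation and solving for t gives
t_c = ln[(k_r/k_1)(1 − D₀(k_r−k_1)/(k_1 L₀))] / (k_r−k_1).
Here k_r−k_1 = 1.196 d⁻¹ and 1 − D₀(k_r−k_1)/(k_1 L₀) = 1 − 1.60×1.196/(0.254×40.5) = 0.8140, so
t_c = ln(5.709 × 0.8140) / 1.196 = 1.536 / 1.196 = 1.284 d.
D_c = (k_1/k_r) L₀ e^(−k_1 t_c) = (0.254/1.45) × 40.5 × e^(−0.254×1.284) = 0.1752 × 40.5 × 0.7216 = 5.120 mg/L.
x_c = v t_c = 0.649 m/s × 1.284 d × 86400 s/d = 72020 m ≈ 72.0 km.

t_c ≈ 1.28 d; D_c ≈ 5.12 mg/L; x_c ≈ 72.0 km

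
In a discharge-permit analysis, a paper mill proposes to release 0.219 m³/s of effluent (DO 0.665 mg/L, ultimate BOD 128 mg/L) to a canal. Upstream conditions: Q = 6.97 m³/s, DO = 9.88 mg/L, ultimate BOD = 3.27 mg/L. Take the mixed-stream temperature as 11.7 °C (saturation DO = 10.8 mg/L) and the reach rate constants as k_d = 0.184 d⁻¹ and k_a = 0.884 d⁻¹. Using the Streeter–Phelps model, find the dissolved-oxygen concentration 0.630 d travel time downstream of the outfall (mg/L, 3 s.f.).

DO ≈ 9.52 mg/L

Mixed DO = (6.97×9.88 + 0.219×0.665)/(6.97+0.219) = 69.01/7.189 = 9.599 mg/L.
Mixed L₀ = (6.97×3.27 + 0.219×128)/(7.189) = 50.82/7.189 = 7.070 mg/L.
Initial deficit D₀ = C_s − DO₀ = 10.8 − 9.599 = 1.201 mg/L.
D(0.630) = [0.184×7.070/(0.884−0.184)](e^(−0.184×0.630) − e^(−0.884×0.630)) + 1.201 e^(−0.884×0.630)
= 1.858 × (0.8905 − 0.5730) + 1.201 × 0.5730 = 1.278 mg/L.
DO = 10.8 − 1.278 = 9.522 mg/L.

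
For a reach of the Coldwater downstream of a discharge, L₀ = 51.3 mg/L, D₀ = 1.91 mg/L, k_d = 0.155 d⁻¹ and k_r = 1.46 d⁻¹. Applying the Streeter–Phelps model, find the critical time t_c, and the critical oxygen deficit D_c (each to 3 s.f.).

t_c = [1/(k_r−k_d)] ln[(k_r/k_d)(1 − D₀(k_r−k_d)/(k_d L₀))]
= [1/(1.46−0.155)] ln[(1.46/0.155)(1 − 1.91×1.305/(0.155×51.3))]
= (1/1.305) ln[9.419 × 0.6865] = 0.7663 × ln(6.467) = 0.7663 × 1.867 = 1.430 d.
D_c = (k_d/k_r) L₀ e^(−k_d t_c) = (0.155/1.46) × 51.3 × e^(−0.155×1.430) = 0.1062 × 51.3 × 0.8011 = 4.363 mg/L.

t_c ≈ 1.43 d; D_c ≈ 4.36 mg/L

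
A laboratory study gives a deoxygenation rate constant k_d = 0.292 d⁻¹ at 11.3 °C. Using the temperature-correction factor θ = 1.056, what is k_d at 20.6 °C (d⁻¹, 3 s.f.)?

k_d ≈ 0.485 d⁻¹

k_d(T₂) = k_d(T₁) · θ^(T₂−T₁) = 0.292 × 1.056^(20.6−11.3)
= 0.292 × 1.056^9.30 = 0.292 × 1.660 = 0.4847 d⁻¹.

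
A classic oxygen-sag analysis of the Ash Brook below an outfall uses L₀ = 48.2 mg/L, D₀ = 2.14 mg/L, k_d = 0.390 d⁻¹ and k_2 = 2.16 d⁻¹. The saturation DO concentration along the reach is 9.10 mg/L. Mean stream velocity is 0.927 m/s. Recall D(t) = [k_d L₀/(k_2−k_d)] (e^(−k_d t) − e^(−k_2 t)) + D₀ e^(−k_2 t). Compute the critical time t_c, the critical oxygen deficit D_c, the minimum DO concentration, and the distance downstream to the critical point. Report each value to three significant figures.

t_c ≈ 0.840 d; D_c ≈ 6.27 mg/L; min DO ≈ 2.83 mg/L; x_c ≈ 67.3 km

With k_2/k_d = 5.538 and 1 − D₀(k_2−k_d)/(k_d L₀) = 0.7985,
t_c = ln(5.538 × 0.7985) / (2.16 − 0.390) = ln(4.422) / 1.770 = 1.487/1.770 = 0.8399 d.
L(t_c) = L₀ e^(−k_d t_c) = 48.2 × 0.7207 = 34.74 mg/L, and at the critical point k_2 D_c = k_d L, so D_c = (0.390/2.16) × 34.74 = 6.272 mg/L.
Minimum DO = C_s − D_c = 9.10 − 6.272 = 2.828 mg/L.
x_c = v t_c = 0.927 m/s × 0.8399 d × 86400 s/d = 67270 m ≈ 67.3 km.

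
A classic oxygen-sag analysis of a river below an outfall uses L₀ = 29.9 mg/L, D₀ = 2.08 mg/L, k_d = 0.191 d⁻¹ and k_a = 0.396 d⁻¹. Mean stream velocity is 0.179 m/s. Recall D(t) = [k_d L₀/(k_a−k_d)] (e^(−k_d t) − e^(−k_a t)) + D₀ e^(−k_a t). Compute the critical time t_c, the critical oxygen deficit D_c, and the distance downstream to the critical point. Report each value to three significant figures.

With k_a/k_d = 2.073 and 1 − D₀(k_a−k_d)/(k_d L₀) = 0.9253,
t_c = ln(2.073 × 0.9253) / (0.396 − 0.191) = ln(1.918) / 0.2050 = 0.6515/0.2050 = 3.178 d.
D_c = (k_d/k_a) L₀ e^(−k_d t_c) = (0.191/0.396) × 29.9 × e^(−0.191×3.178) = 0.4823 × 29.9 × 0.5450 = 7.859 mg/L.
x_c = v t_c = 0.179 m/s × 3.178 d × 86400 s/d = 49150 m ≈ 49.2 km.

t_c ≈ 3.18 d; D_c ≈ 7.86 mg/L; x_c ≈ 49.2 km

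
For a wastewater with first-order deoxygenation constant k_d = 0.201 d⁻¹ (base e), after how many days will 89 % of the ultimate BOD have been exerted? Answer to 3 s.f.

t ≈ 11.0 d

y/L₀ = 1 − e^(−k_d t) = 0.89 ⇒ e^(−k_d t) = 0.110
t = −ln(0.110) / 0.201 = 2.207 / 0.201 = 10.98 d.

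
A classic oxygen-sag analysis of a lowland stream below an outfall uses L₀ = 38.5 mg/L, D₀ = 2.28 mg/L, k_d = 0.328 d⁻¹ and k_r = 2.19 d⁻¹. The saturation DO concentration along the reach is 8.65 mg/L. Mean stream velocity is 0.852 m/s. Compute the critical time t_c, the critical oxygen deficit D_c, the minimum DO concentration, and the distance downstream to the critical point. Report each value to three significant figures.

t_c = [1/(k_r−k_d)] ln[(k_r/k_d)(1 − D₀(k_r−k_d)/(k_d L₀))]
= [1/(2.19−0.328)] ln[(2.19/0.328)(1 − 2.28×1.862/(0.328×38.5))]
= (1/1.862) ln[6.677 × 0.6638] = 0.5371 × ln(4.432) = 0.5371 × 1.489 = 0.7996 d.
L(t_c) = L₀ e^(−k_d t_c) = 38.5 × 0.7693 = 29.62 mg/L, and at the critical point k_r D_c = k_d L, so D_c = (0.328/2.19) × 29.62 = 4.436 mg/L.
Minimum DO = C_s − D_c = 8.65 − 4.436 = 4.214 mg/L.
x_c = v t_c = 0.852 m/s × 0.7996 d × 86400 s/d = 58860 m ≈ 58.9 km.

t_c ≈ 0.800 d; D_c ≈ 4.44 mg/L; min DO ≈ 4.21 mg/L; x_c ≈ 58.9 km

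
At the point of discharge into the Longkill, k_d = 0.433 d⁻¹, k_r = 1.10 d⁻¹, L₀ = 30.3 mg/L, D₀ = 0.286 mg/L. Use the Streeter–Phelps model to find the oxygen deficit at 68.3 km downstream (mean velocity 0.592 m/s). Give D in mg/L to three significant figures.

Travel time t = x/v = 68.3 km / (0.592 m/s) = 68300 m / 0.592 m/s = 115400 s = 1.335 d.
k_d L₀/(k_r−k_d) = 0.433×30.3/(1.10−0.433) = 13.12/0.6670 = 19.67 mg/L.
e^(−k_d t) = e^(−0.433×1.335) = 0.5609; e^(−k_r t) = e^(−1.10×1.335) = 0.2302.
D = 19.67 × (0.5609 − 0.2302) + 0.286 × 0.2302 = 6.505 + 0.06583 = 6.571 mg/L.

D ≈ 6.57 mg/L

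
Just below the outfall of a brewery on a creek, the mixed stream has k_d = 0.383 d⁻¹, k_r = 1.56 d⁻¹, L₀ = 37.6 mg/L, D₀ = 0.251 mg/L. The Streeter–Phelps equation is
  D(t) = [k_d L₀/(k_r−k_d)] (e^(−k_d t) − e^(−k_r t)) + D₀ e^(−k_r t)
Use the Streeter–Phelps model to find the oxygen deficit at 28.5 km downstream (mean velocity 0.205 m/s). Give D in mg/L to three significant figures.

Travel time t = x/v = 28.5 km / (0.205 m/s) = 28500 m / 0.205 m/s = 139000 s = 1.609 d.
k_d L₀/(k_r−k_d) = 0.383×37.6/(1.56−0.383) = 14.40/1.177 = 12.24 mg/L.
e^(−k_d t) = e^(−0.383×1.609) = 0.5400; e^(−k_r t) = e^(−1.56×1.609) = 0.08126.
D = 12.24 × (0.5400 − 0.08126) + 0.251 × 0.08126 = 5.612 + 0.02040 = 5.633 mg/L.

D ≈ 5.63 mg/L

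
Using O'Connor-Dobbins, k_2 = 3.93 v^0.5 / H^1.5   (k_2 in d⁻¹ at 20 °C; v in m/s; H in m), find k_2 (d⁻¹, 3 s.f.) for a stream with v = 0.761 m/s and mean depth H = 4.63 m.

k_2 ≈ 0.344 d⁻¹

k_2 = 3.93 × 0.761^0.5 / 4.63^1.5 = 3.93 × 0.8724 / 9.963 = 0.3441 d⁻¹.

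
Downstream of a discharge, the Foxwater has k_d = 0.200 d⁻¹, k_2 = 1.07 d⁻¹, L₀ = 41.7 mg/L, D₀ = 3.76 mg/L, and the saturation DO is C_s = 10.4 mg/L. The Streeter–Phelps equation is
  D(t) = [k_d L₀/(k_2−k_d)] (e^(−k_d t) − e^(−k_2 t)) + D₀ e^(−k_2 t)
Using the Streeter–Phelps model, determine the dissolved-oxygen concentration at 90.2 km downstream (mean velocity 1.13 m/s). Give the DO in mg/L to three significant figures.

DO ≈ 4.60 mg/L

Travel time t = x/v = 90.2 km / (1.13 m/s) = 90200 m / 1.13 m/s = 79820 s = 0.9239 d.
k_d L₀/(k_2−k_d) = 0.200×41.7/(1.07−0.200) = 8.340/0.8700 = 9.586 mg/L.
e^(−k_d t) = e^(−0.200×0.9239) = 0.8313; e^(−k_2 t) = e^(−1.07×0.9239) = 0.3721.
D = 9.586 × (0.8313 − 0.3721) + 3.76 × 0.3721 = 4.402 + 1.399 = 5.801 mg/L.
DO = C_s − D = 10.4 − 5.801 = 4.599 mg/L.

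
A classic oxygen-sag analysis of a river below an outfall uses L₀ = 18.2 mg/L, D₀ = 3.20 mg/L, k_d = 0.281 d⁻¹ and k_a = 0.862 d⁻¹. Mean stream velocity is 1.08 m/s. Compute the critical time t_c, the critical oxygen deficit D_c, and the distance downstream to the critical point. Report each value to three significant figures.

t_c ≈ 1.15 d; D_c ≈ 4.29 mg/L; x_c ≈ 107 km

With k_a/k_d = 3.068 and 1 − D₀(k_a−k_d)/(k_d L₀) = 0.6365,
t_c = ln(3.068 × 0.6365) / (0.862 − 0.281) = ln(1.952) / 0.5810 = 0.6691/0.5810 = 1.152 d.
L(t_c) = L₀ e^(−k_d t_c) = 18.2 × 0.7235 = 13.17 mg/L, and at the critical point k_a D_c = k_d L, so D_c = (0.281/0.862) × 13.17 = 4.293 mg/L.
x_c = v t_c = 1.08 m/s × 1.152 d × 86400 s/d = 107500 m ≈ 107 km.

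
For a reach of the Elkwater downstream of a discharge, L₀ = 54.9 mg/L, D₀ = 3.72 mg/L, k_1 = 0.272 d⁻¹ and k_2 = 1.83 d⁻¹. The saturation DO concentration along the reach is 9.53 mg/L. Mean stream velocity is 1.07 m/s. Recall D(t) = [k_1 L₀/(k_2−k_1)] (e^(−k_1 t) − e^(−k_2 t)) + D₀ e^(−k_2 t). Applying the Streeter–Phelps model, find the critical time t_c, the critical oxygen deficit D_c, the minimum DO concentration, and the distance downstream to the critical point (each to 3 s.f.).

With k_2/k_1 = 6.728 and 1 − D₀(k_2−k_1)/(k_1 L₀) = 0.6119,
t_c = ln(6.728 × 0.6119) / (1.83 − 0.272) = ln(4.117) / 1.558 = 1.415/1.558 = 0.9082 d.
L(t_c) = L₀ e^(−k_1 t_c) = 54.9 × 0.7811 = 42.88 mg/L, and at the critical point k_2 D_c = k_1 L, so D_c = (0.272/1.83) × 42.88 = 6.374 mg/L.
Minimum DO = C_s − D_c = 9.53 − 6.374 = 3.156 mg/L.
x_c = v t_c = 1.07 m/s × 0.9082 d × 86400 s/d = 83970 m ≈ 84.0 km.

t_c ≈ 0.908 d; D_c ≈ 6.37 mg/L; min DO ≈ 3.16 mg/L; x_c ≈ 84.0 km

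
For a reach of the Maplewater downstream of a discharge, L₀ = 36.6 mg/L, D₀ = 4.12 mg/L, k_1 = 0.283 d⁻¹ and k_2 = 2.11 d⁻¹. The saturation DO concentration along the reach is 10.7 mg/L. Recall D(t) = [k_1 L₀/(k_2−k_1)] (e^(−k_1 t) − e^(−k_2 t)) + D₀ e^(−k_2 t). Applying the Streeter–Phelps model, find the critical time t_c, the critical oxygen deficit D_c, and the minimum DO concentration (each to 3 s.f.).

With k_2/k_1 = 7.456 and 1 − D₀(k_2−k_1)/(k_1 L₀) = 0.2733,
t_c = ln(7.456 × 0.2733) / (2.11 − 0.283) = ln(2.038) / 1.827 = 0.7117/1.827 = 0.3896 d.
L(t_c) = L₀ e^(−k_1 t_c) = 36.6 × 0.8956 = 32.78 mg/L, and at the critical point k_2 D_c = k_1 L, so D_c = (0.283/2.11) × 32.78 = 4.396 mg/L.
Minimum DO = C_s − D_c = 10.7 − 4.396 = 6.304 mg/L.

t_c ≈ 0.390 d; D_c ≈ 4.40 mg/L; min DO ≈ 6.30 mg/L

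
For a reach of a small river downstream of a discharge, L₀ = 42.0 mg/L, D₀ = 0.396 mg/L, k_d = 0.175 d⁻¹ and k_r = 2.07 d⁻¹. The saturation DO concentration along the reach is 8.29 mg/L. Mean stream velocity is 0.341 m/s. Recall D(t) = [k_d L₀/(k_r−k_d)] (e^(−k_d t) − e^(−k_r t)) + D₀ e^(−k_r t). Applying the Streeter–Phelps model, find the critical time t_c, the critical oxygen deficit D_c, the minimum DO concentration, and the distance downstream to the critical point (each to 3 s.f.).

t_c ≈ 1.25 d; D_c ≈ 2.85 mg/L; min DO ≈ 5.44 mg/L; x_c ≈ 36.7 km

At the critical point dD/dt = 0, so k_d L₀ e^(−k_d t) = k_r D. Substituting D(t) from the Streeter–Phelps equation and solving for t gives
t_c = ln[(k_r/k_d)(1 − D₀(k_r−k_d)/(k_d L₀))] / (k_r−k_d).
Here k_r−k_d = 1.895 d⁻¹ and 1 − D₀(k_r−k_d)/(k_d L₀) = 1 − 0.396×1.895/(0.175×42.0) = 0.8979, so
t_c = ln(11.83 × 0.8979) / 1.895 = 2.363 / 1.895 = 1.247 d.
D_c = (k_d/k_r) L₀ e^(−k_d t_c) = (0.175/2.07) × 42.0 × e^(−0.175×1.247) = 0.08454 × 42.0 × 0.8040 = 2.855 mg/L.
Minimum DO = C_s − D_c = 8.29 − 2.855 = 5.435 mg/L.
x_c = v t_c = 0.341 m/s × 1.247 d × 86400 s/d = 36740 m ≈ 36.7 km.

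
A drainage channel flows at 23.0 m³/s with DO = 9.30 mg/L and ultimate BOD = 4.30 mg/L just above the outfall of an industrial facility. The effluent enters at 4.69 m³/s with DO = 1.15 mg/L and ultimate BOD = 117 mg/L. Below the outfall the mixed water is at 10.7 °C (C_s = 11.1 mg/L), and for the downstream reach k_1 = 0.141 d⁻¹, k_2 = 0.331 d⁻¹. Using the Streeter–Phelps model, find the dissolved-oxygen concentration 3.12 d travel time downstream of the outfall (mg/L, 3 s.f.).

Mixed DO = (23.0×9.30 + 4.69×1.15)/(23.0+4.69) = 219.3/27.69 = 7.920 mg/L.
Mixed L₀ = (23.0×4.30 + 4.69×117)/(27.69) = 647.6/27.69 = 23.39 mg/L.
Initial deficit D₀ = C_s − DO₀ = 11.1 − 7.920 = 3.180 mg/L.
D(3.12) = [0.141×23.39/(0.331−0.141)](e^(−0.141×3.12) − e^(−0.331×3.12)) + 3.180 e^(−0.331×3.12)
= 17.36 × (0.6441 − 0.3560) + 3.180 × 0.3560 = 6.132 mg/L.
DO = 11.1 − 6.132 = 4.968 mg/L.

DO ≈ 4.97 mg/L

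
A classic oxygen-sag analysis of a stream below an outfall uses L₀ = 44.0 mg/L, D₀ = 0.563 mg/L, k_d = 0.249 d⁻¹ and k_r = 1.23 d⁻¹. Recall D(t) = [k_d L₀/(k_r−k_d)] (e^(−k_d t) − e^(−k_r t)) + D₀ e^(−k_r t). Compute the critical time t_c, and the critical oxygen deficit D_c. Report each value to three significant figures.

t_c ≈ 1.58 d; D_c ≈ 6.02 mg/L

At the critical point dD/dt = 0, so k_d L₀ e^(−k_d t) = k_r D. Substituting D(t) from the Streeter–Phelps equation and solving for t gives
t_c = ln[(k_r/k_d)(1 − D₀(k_r−k_d)/(k_d L₀))] / (k_r−k_d).
Here k_r−k_d = 0.9810 d⁻¹ and 1 − D₀(k_r−k_d)/(k_d L₀) = 1 − 0.563×0.9810/(0.249×44.0) = 0.9496, so
t_c = ln(4.940 × 0.9496) / 0.9810 = 1.546 / 0.9810 = 1.576 d.
L(t_c) = L₀ e^(−k_d t_c) = 44.0 × 0.6755 = 29.72 mg/L, and at the critical point k_r D_c = k_d L, so D_c = (0.249/1.23) × 29.72 = 6.017 mg/L.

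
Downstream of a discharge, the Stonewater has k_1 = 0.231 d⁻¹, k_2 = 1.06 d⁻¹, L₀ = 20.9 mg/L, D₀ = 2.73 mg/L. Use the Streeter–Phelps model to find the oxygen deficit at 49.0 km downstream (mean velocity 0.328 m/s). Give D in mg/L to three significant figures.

Travel time t = x/v = 49.0 km / (0.328 m/s) = 49000 m / 0.328 m/s = 149400 s = 1.729 d.
k_1 L₀/(k_2−k_1) = 0.231×20.9/(1.06−0.231) = 4.828/0.8290 = 5.824 mg/L.
e^(−k_1 t) = e^(−0.231×1.729) = 0.6707; e^(−k_2 t) = e^(−1.06×1.729) = 0.1600.
D = 5.824 × (0.6707 − 0.1600) + 2.73 × 0.1600 = 2.974 + 0.4367 = 3.411 mg/L.

D ≈ 3.41 mg/L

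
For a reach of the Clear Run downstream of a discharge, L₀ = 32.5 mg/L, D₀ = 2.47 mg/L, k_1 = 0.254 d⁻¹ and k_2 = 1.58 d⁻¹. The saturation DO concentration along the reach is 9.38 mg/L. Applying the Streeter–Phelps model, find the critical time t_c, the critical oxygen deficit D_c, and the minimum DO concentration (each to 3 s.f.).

t_c ≈ 0.997 d; D_c ≈ 4.06 mg/L; min DO ≈ 5.32 mg/L

With k_2/k_1 = 6.220 and 1 − D₀(k_2−k_1)/(k_1 L₀) = 0.6032,
t_c = ln(6.220 × 0.6032) / (1.58 − 0.254) = ln(3.752) / 1.326 = 1.322/1.326 = 0.9973 d.
L(t_c) = L₀ e^(−k_1 t_c) = 32.5 × 0.7762 = 25.23 mg/L, and at the critical point k_2 D_c = k_1 L, so D_c = (0.254/1.58) × 25.23 = 4.056 mg/L.
Minimum DO = C_s − D_c = 9.38 − 4.056 = 5.324 mg/L.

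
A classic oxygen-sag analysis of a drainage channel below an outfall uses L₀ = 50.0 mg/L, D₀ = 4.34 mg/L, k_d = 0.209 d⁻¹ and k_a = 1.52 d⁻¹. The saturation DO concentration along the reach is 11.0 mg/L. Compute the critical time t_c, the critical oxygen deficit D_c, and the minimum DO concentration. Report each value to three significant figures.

t_c = [1/(k_a−k_d)] ln[(k_a/k_d)(1 − D₀(k_a−k_d)/(k_d L₀))]
= [1/(1.52−0.209)] ln[(1.52/0.209)(1 − 4.34×1.311/(0.209×50.0))]
= (1/1.311) ln[7.273 × 0.4555] = 0.7628 × ln(3.313) = 0.7628 × 1.198 = 0.9137 d.
D_c = (k_d/k_a) L₀ e^(−k_d t_c) = (0.209/1.52) × 50.0 × e^(−0.209×0.9137) = 0.1375 × 50.0 × 0.8262 = 5.680 mg/L.
Minimum DO = C_s − D_c = 11.0 − 5.680 = 5.320 mg/L.

t_c ≈ 0.914 d; D_c ≈ 5.68 mg/L; min DO ≈ 5.32 mg/L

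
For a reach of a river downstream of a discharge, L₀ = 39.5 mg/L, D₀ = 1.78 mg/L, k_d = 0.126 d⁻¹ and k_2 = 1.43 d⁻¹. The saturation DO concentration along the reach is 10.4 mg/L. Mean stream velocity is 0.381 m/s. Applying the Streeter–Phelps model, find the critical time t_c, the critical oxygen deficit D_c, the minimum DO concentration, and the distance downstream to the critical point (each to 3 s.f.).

At the critical point dD/dt = 0, so k_d L₀ e^(−k_d t) = k_2 D. Substituting D(t) from the Streeter–Phelps equation and solving for t gives
t_c = ln[(k_2/k_d)(1 − D₀(k_2−k_d)/(k_d L₀))] / (k_2−k_d).
Here k_2−k_d = 1.304 d⁻¹ and 1 − D₀(k_2−k_d)/(k_d L₀) = 1 − 1.78×1.304/(0.126×39.5) = 0.5336, so
t_c = ln(11.35 × 0.5336) / 1.304 = 1.801 / 1.304 = 1.381 d.
L(t_c) = L₀ e^(−k_d t_c) = 39.5 × 0.8403 = 33.19 mg/L, and at the critical point k_2 D_c = k_d L, so D_c = (0.126/1.43) × 33.19 = 2.924 mg/L.
Minimum DO = C_s − D_c = 10.4 − 2.924 = 7.476 mg/L.
x_c = v t_c = 0.381 m/s × 1.381 d × 86400 s/d = 45470 m ≈ 45.5 km.

t_c ≈ 1.38 d; D_c ≈ 2.92 mg/L; min DO ≈ 7.48 mg/L; x_c ≈ 45.5 km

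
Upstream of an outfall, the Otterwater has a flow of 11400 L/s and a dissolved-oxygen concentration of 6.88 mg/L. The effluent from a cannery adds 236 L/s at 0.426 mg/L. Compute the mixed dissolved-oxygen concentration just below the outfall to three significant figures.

Flow-weighted mixing: C = (Q_r C_r + Q_w C_w)/(Q_r + Q_w)
= (11400×6.88 + 236×0.426)/(11400 + 236) = 78530/11640 = 6.749 mg/L.

6.75 mg/L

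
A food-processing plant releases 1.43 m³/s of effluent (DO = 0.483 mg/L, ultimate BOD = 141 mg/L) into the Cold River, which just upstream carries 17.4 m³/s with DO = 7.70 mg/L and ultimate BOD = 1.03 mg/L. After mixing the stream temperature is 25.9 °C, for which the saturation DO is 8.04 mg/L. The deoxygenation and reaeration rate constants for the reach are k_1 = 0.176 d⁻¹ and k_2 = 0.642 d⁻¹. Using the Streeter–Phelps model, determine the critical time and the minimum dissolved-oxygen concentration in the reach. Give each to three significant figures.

t_c ≈ 2.29 d; minimum DO ≈ 5.91 mg/L

Mixed DO = (17.4×7.70 + 1.43×0.483)/(17.4+1.43) = 134.7/18.83 = 7.152 mg/L.
Mixed L₀ = (17.4×1.03 + 1.43×141)/(18.83) = 219.6/18.83 = 11.66 mg/L.
Initial deficit D₀ = C_s − DO₀ = 8.04 − 7.152 = 0.8881 mg/L.
t_c = (1/0.4660) ln[(0.642/0.176)(1 − 0.8881×0.4660/(0.176×11.66))] = 2.146 × ln(2.912) = 2.294 d.
D_c = (0.176/0.642) × 11.66 × e^(−0.176×2.294) = 0.2741 × 11.66 × 0.6678 = 2.135 mg/L.
Minimum DO = 8.04 − 2.135 = 5.905 mg/L.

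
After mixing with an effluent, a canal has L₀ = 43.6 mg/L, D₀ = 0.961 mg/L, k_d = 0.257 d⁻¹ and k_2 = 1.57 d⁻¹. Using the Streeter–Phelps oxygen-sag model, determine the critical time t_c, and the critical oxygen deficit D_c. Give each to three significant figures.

At the critical point dD/dt = 0, so k_d L₀ e^(−k_d t) = k_2 D. Substituting D(t) from the Streeter–Phelps equation and solving for t gives
t_c = ln[(k_2/k_d)(1 − D₀(k_2−k_d)/(k_d L₀))] / (k_2−k_d).
Here k_2−k_d = 1.313 d⁻¹ and 1 − D₀(k_2−k_d)/(k_d L₀) = 1 − 0.961×1.313/(0.257×43.6) = 0.8874, so
t_c = ln(6.109 × 0.8874) / 1.313 = 1.690 / 1.313 = 1.287 d.
L(t_c) = L₀ e^(−k_d t_c) = 43.6 × 0.7183 = 31.32 mg/L, and at the critical point k_2 D_c = k_d L, so D_c = (0.257/1.57) × 31.32 = 5.127 mg/L.

t_c ≈ 1.29 d; D_c ≈ 5.13 mg/L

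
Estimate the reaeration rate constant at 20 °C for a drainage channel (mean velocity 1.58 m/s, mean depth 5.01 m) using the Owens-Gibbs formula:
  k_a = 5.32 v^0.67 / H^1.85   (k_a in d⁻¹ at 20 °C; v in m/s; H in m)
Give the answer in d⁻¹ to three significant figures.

k_a ≈ 0.367 d⁻¹

k_a = 5.32 × 1.58^0.67 / 5.01^1.85 = 5.32 × 1.359 / 19.71 = 0.3667 d⁻¹.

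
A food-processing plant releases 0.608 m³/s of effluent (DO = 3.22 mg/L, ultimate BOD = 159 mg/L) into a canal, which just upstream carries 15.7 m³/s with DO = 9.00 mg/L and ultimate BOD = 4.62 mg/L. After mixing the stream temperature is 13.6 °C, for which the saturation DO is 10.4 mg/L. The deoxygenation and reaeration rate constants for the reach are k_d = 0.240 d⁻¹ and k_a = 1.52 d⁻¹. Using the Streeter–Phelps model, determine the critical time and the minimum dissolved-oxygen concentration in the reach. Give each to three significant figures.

t_c ≈ 0.0559 d; minimum DO ≈ 8.78 mg/L

Mixed DO = (15.7×9.00 + 0.608×3.22)/(15.7+0.608) = 143.3/16.31 = 8.785 mg/L.
Mixed L₀ = (15.7×4.62 + 0.608×159)/(16.31) = 169.2/16.31 = 10.38 mg/L.
Initial deficit D₀ = C_s − DO₀ = 10.4 − 8.785 = 1.615 mg/L.
t_c = (1/1.280) ln[(1.52/0.240)(1 − 1.615×1.280/(0.240×10.38))] = 0.7812 × ln(1.074) = 0.05586 d.
D_c = (0.240/1.52) × 10.38 × e^(−0.240×0.05586) = 0.1579 × 10.38 × 0.9867 = 1.616 mg/L.
Minimum DO = 10.4 − 1.616 = 8.784 mg/L.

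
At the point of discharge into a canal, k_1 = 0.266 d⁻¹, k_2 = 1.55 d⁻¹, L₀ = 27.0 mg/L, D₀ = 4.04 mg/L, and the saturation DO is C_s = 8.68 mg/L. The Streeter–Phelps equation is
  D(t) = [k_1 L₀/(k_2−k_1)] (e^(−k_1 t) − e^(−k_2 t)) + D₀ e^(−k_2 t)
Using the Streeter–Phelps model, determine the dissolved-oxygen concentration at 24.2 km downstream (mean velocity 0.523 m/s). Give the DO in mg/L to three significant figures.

DO ≈ 4.51 mg/L

Travel time t = x/v = 24.2 km / (0.523 m/s) = 24200 m / 0.523 m/s = 46270 s = 0.5355 d.
k_1 L₀/(k_2−k_1) = 0.266×27.0/(1.55−0.266) = 7.182/1.284 = 5.593 mg/L.
e^(−k_1 t) = e^(−0.266×0.5355) = 0.8672; e^(−k_2 t) = e^(−1.55×0.5355) = 0.4360.
D = 5.593 × (0.8672 − 0.4360) + 4.04 × 0.4360 = 2.412 + 1.761 = 4.173 mg/L.
DO = C_s − D = 8.68 − 4.173 = 4.507 mg/L.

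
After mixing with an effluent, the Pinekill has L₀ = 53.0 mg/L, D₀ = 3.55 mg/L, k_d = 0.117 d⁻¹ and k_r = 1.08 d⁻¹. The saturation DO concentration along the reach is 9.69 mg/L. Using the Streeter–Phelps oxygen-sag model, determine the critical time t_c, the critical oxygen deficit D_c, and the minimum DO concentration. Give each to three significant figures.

t_c ≈ 1.48 d; D_c ≈ 4.83 mg/L; min DO ≈ 4.86 mg/L

At the critical point dD/dt = 0, so k_d L₀ e^(−k_d t) = k_r D. Substituting D(t) from the Streeter–Phelps equation and solving for t gives
t_c = ln[(k_r/k_d)(1 − D₀(k_r−k_d)/(k_d L₀))] / (k_r−k_d).
Here k_r−k_d = 0.9630 d⁻¹ and 1 − D₀(k_r−k_d)/(k_d L₀) = 1 − 3.55×0.9630/(0.117×53.0) = 0.4487, so
t_c = ln(9.231 × 0.4487) / 0.9630 = 1.421 / 0.9630 = 1.476 d.
D_c = (k_d/k_r) L₀ e^(−k_d t_c) = (0.117/1.08) × 53.0 × e^(−0.117×1.476) = 0.1083 × 53.0 × 0.8414 = 4.831 mg/L.
Minimum DO = C_s − D_c = 9.69 − 4.831 = 4.859 mg/L.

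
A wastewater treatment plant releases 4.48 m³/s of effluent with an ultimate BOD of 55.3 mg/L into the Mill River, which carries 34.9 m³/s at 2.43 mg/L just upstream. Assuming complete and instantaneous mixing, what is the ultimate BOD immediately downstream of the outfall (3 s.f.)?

Flow-weighted mixing: C = (Q_r C_r + Q_w C_w)/(Q_r + Q_w)
= (34.9×2.43 + 4.48×55.3)/(34.9 + 4.48) = 332.6/39.38 = 8.445 mg/L.

8.44 mg/L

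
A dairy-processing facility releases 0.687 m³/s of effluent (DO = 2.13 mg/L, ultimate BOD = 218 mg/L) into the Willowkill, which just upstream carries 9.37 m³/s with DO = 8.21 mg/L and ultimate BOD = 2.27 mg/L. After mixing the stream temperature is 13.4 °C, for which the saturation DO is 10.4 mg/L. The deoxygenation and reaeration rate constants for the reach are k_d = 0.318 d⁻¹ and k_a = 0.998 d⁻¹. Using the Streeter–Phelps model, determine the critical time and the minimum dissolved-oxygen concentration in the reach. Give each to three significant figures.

Mixed DO = (9.37×8.21 + 0.687×2.13)/(9.37+0.687) = 78.39/10.06 = 7.795 mg/L.
Mixed L₀ = (9.37×2.27 + 0.687×218)/(10.06) = 171.0/10.06 = 17.01 mg/L.
Initial deficit D₀ = C_s − DO₀ = 10.4 − 7.795 = 2.605 mg/L.
t_c = (1/0.6800) ln[(0.998/0.318)(1 − 2.605×0.6800/(0.318×17.01))] = 1.471 × ln(2.110) = 1.098 d.
D_c = (0.318/0.998) × 17.01 × e^(−0.318×1.098) = 0.3186 × 17.01 × 0.7052 = 3.822 mg/L.
Minimum DO = 10.4 − 3.822 = 6.578 mg/L.

t_c ≈ 1.10 d; minimum DO ≈ 6.58 mg/L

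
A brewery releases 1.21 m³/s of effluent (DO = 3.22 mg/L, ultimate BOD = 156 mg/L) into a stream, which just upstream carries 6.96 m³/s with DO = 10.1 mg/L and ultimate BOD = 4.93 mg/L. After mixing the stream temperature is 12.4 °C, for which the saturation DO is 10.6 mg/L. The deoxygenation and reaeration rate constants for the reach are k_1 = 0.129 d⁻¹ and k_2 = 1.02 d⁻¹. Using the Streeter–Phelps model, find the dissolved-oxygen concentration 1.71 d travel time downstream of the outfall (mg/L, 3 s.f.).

DO ≈ 7.85 mg/L

Mixed DO = (6.96×10.1 + 1.21×3.22)/(6.96+1.21) = 74.19/8.170 = 9.081 mg/L.
Mixed L₀ = (6.96×4.93 + 1.21×156)/(8.170) = 223.1/8.170 = 27.30 mg/L.
Initial deficit D₀ = C_s − DO₀ = 10.6 − 9.081 = 1.519 mg/L.
D(1.71) = [0.129×27.30/(1.02−0.129)](e^(−0.129×1.71) − e^(−1.02×1.71)) + 1.519 e^(−1.02×1.71)
= 3.953 × (0.8020 − 0.1748) + 1.519 × 0.1748 = 2.745 mg/L.
DO = 10.6 − 2.745 = 7.855 mg/L.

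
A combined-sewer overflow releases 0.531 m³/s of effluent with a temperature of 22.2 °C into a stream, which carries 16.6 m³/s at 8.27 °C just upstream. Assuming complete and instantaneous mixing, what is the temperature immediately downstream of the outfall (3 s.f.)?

Flow-weighted mixing: C = (Q_r C_r + Q_w C_w)/(Q_r + Q_w)
= (16.6×8.27 + 0.531×22.2)/(16.6 + 0.531) = 149.1/17.13 = 8.702 °C.

8.70 °C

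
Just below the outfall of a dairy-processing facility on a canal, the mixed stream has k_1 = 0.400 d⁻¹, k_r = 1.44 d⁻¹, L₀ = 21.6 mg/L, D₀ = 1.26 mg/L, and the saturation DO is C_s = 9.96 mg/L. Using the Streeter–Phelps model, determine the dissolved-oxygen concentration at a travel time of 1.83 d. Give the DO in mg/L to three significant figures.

k_1 L₀/(k_r−k_1) = 0.400×21.6/(1.44−0.400) = 8.640/1.040 = 8.308 mg/L.
e^(−k_1 t) = e^(−0.400×1.830) = 0.4809; e^(−k_r t) = e^(−1.44×1.830) = 0.07170.
D = 8.308 × (0.4809 − 0.07170) + 1.26 × 0.07170 = 3.400 + 0.09035 = 3.490 mg/L.
DO = C_s − D = 9.96 − 3.490 = 6.470 mg/L.

DO ≈ 6.47 mg/L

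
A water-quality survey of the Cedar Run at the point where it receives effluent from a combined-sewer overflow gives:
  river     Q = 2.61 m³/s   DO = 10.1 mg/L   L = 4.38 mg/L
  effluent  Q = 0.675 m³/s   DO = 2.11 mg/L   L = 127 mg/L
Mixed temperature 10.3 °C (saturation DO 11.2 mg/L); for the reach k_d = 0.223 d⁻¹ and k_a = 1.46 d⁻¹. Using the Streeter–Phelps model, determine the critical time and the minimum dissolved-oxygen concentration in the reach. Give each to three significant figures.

t_c ≈ 0.935 d; minimum DO ≈ 7.53 mg/L

Mixed DO = (2.61×10.1 + 0.675×2.11)/(2.61+0.675) = 27.79/3.285 = 8.458 mg/L.
Mixed L₀ = (2.61×4.38 + 0.675×127)/(3.285) = 97.16/3.285 = 29.58 mg/L.
Initial deficit D₀ = C_s − DO₀ = 11.2 − 8.458 = 2.742 mg/L.
t_c = (1/1.237) ln[(1.46/0.223)(1 − 2.742×1.237/(0.223×29.58))] = 0.8084 × ln(3.180) = 0.9353 d.
D_c = (0.223/1.46) × 29.58 × e^(−0.223×0.9353) = 0.1527 × 29.58 × 0.8117 = 3.667 mg/L.
Minimum DO = 11.2 − 3.667 = 7.533 mg/L.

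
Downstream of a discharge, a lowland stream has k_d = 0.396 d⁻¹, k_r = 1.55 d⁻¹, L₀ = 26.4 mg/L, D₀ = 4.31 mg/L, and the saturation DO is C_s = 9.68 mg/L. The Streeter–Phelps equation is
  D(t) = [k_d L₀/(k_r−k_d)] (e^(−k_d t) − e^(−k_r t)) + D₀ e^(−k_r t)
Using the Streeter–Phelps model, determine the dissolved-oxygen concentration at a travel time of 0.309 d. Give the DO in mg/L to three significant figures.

DO ≈ 4.61 mg/L

k_d L₀/(k_r−k_d) = 0.396×26.4/(1.55−0.396) = 10.45/1.154 = 9.059 mg/L.
e^(−k_d t) = e^(−0.396×0.3090) = 0.8848; e^(−k_r t) = e^(−1.55×0.3090) = 0.6194.
D = 9.059 × (0.8848 − 0.6194) + 4.31 × 0.6194 = 2.404 + 2.670 = 5.074 mg/L.
DO = C_s − D = 9.68 − 5.074 = 4.606 mg/L.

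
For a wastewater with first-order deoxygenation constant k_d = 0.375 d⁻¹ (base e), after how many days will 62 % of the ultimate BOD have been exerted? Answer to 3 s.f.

t ≈ 2.58 d

y/L₀ = 1 − e^(−k_d t) = 0.62 ⇒ e^(−k_d t) = 0.380
t = −ln(0.380) / 0.375 = 0.9676 / 0.375 = 2.580 d.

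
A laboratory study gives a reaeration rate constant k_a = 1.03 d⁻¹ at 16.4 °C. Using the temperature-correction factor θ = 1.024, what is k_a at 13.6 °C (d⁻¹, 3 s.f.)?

k_a ≈ 0.964 d⁻¹

k_a(T₂) = k_a(T₁) · θ^(T₂−T₁) = 1.03 × 1.024^(13.6−16.4)
= 1.03 × 1.024^-2.80 = 1.03 × 0.9358 = 0.9638 d⁻¹.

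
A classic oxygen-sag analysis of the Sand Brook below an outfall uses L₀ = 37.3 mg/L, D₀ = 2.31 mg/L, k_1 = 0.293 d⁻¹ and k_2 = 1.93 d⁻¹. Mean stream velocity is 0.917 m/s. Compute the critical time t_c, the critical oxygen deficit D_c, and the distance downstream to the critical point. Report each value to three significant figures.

t_c = [1/(k_2−k_1)] ln[(k_2/k_1)(1 − D₀(k_2−k_1)/(k_1 L₀))]
= [1/(1.93−0.293)] ln[(1.93/0.293)(1 − 2.31×1.637/(0.293×37.3))]
= (1/1.637) ln[6.587 × 0.6540] = 0.6109 × ln(4.308) = 0.6109 × 1.460 = 0.8921 d.
L(t_c) = L₀ e^(−k_1 t_c) = 37.3 × 0.7700 = 28.72 mg/L, and at the critical point k_2 D_c = k_1 L, so D_c = (0.293/1.93) × 28.72 = 4.360 mg/L.
x_c = v t_c = 0.917 m/s × 0.8921 d × 86400 s/d = 70680 m ≈ 70.7 km.

t_c ≈ 0.892 d; D_c ≈ 4.36 mg/L; x_c ≈ 70.7 km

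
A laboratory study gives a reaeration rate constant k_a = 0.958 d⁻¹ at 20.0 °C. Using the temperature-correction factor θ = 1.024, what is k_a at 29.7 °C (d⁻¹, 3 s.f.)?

k_a(T₂) = k_a(T₁) · θ^(T₂−T₁) = 0.958 × 1.024^(29.7−20.0)
= 0.958 × 1.024^9.70 = 0.958 × 1.259 = 1.206 d⁻¹.

k_a ≈ 1.21 d⁻¹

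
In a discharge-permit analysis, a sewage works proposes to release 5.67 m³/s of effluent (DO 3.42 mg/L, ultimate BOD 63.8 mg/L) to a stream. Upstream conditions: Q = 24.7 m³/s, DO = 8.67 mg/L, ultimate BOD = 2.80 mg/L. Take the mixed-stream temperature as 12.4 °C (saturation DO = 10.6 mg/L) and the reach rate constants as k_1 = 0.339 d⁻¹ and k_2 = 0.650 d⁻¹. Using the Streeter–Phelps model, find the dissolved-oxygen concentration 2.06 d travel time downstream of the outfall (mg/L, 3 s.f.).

Mixed DO = (24.7×8.67 + 5.67×3.42)/(24.7+5.67) = 233.5/30.37 = 7.690 mg/L.
Mixed L₀ = (24.7×2.80 + 5.67×63.8)/(30.37) = 430.9/30.37 = 14.19 mg/L.
Initial deficit D₀ = C_s − DO₀ = 10.6 − 7.690 = 2.910 mg/L.
D(2.06) = [0.339×14.19/(0.650−0.339)](e^(−0.339×2.06) − e^(−0.650×2.06)) + 2.910 e^(−0.650×2.06)
= 15.47 × (0.4974 − 0.2621) + 2.910 × 0.2621 = 4.402 mg/L.
DO = 10.6 − 4.402 = 6.198 mg/L.

DO ≈ 6.20 mg/L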